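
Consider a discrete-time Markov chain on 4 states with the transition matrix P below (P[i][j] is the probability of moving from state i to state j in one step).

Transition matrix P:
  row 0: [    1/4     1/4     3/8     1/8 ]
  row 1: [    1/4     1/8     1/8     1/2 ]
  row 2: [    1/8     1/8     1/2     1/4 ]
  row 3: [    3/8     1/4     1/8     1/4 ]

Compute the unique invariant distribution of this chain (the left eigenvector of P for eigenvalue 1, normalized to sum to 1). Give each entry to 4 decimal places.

Balance equations π_j = Σ_i π_i·P[i][j]:
  π_0 = 1/4·π_0 + 1/4·π_1 + 1/8·π_2 + 3/8·π_3
  π_1 = 1/4·π_0 + 1/8·π_1 + 1/8·π_2 + 1/4·π_3
  π_2 = 3/8·π_0 + 1/8·π_1 + 1/2·π_2 + 1/8·π_3
  normalize: π_0 + π_1 + π_2 + π_3 = 1
Solving the linear system gives exactly π = [108/439, 83/439, 131/439, 117/439].

π = [0.2460, 0.1891, 0.2984, 0.2665]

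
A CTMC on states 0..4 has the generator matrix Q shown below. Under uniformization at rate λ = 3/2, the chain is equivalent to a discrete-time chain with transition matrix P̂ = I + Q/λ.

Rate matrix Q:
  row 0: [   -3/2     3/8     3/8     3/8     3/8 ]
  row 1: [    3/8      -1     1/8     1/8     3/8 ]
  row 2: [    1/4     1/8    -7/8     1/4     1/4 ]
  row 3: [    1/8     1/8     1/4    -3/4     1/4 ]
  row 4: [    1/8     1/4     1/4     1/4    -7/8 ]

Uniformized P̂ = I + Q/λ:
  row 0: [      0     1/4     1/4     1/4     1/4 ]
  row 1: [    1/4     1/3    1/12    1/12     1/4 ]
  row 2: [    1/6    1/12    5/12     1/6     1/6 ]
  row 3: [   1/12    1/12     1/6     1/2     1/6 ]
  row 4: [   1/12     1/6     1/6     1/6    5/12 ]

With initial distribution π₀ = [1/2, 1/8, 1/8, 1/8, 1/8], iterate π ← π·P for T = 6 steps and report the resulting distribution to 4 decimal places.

t=0: π = [0.5000, 0.1250, 0.1250, 0.1250, 0.1250]
t=1: π = [0.0729, 0.2083, 0.2292, 0.2396, 0.2500]
t=2: π = [0.1311, 0.1684, 0.2127, 0.2352, 0.2526]
t=3: π = [0.1182, 0.1683, 0.2167, 0.2420, 0.2548]
t=4: π = [0.1196, 0.1663, 0.2167, 0.2431, 0.2542]
t=5: π = [0.1191, 0.1660, 0.2169, 0.2438, 0.2541]
t=6: π = [0.1192, 0.1659, 0.2170, 0.2440, 0.2539]

π = [0.1192, 0.1659, 0.2170, 0.2440, 0.2539]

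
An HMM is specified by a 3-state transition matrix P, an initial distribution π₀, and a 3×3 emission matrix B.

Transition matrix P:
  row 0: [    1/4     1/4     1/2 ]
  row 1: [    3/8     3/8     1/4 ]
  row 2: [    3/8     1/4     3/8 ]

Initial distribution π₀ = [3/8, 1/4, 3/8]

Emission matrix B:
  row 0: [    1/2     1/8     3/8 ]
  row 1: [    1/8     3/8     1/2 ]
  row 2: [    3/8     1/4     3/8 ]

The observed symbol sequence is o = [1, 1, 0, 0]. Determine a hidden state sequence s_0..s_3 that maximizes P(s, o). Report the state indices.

t=0: δ = [4.688e-02, 9.375e-02, 9.375e-02]  (obs o_0=1)
t=1: δ = [4.395e-03, 1.318e-02, 8.789e-03]  ψ = [1, 1, 2]  (obs o_1=1)
t=2: δ = [2.472e-03, 6.180e-04, 1.236e-03]  ψ = [1, 1, 1]  (obs o_2=0)
t=3: δ = [3.090e-04, 7.725e-05, 4.635e-04]  ψ = [0, 0, 0]  (obs o_3=0)
backtrack: best end state = 2; path = [1, 1, 0, 2]

path = [1, 1, 0, 2]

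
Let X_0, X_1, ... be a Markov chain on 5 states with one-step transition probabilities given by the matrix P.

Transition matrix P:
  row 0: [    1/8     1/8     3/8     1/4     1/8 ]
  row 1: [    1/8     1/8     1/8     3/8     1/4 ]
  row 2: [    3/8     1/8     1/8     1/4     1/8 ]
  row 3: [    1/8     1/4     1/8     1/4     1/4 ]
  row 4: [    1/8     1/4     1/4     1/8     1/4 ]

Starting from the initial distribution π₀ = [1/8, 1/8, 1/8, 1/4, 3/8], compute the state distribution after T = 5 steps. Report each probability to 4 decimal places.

t=0: π = [0.1250, 0.1250, 0.1250, 0.2500, 0.3750]
t=1: π = [0.1563, 0.2031, 0.2031, 0.2188, 0.2188]
t=2: π = [0.1758, 0.1797, 0.1914, 0.2480, 0.2051]
t=3: π = [0.1729, 0.1816, 0.1946, 0.2468, 0.2041]
t=4: π = [0.1736, 0.1814, 0.1937, 0.2472, 0.2041]
t=5: π = [0.1734, 0.1814, 0.1939, 0.2472, 0.2041]

π = [0.1734, 0.1814, 0.1939, 0.2472, 0.2041]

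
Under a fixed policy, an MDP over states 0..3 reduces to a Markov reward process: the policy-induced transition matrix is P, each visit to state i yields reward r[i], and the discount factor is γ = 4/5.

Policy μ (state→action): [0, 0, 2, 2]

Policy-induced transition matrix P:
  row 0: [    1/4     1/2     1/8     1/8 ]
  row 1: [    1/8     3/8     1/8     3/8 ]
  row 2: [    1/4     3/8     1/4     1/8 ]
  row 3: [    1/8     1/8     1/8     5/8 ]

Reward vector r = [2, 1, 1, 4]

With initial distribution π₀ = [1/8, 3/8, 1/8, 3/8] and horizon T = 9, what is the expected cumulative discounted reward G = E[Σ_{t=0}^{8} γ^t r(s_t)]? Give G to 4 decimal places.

t=0: π = [0.1250, 0.3750, 0.1250, 0.3750], E[r] = 2.2500, γ^t·E[r] = 2.250000, running G = 2.250000
t=1: π = [0.1563, 0.2969, 0.1406, 0.4063], E[r] = 2.3750, γ^t·E[r] = 1.900000, running G = 4.150000
t=2: π = [0.1621, 0.2930, 0.1426, 0.4023], E[r] = 2.3691, γ^t·E[r] = 1.516250, running G = 5.666250
t=3: π = [0.1631, 0.2947, 0.1428, 0.3994], E[r] = 2.3613, γ^t·E[r] = 1.209000, running G = 6.875250
t=4: π = [0.1632, 0.2955, 0.1429, 0.3984], E[r] = 2.3584, γ^t·E[r] = 0.965988, running G = 7.841238
t=5: π = [0.1633, 0.2958, 0.1429, 0.3981], E[r] = 2.3575, γ^t·E[r] = 0.772498, running G = 8.613735
t=6: π = [0.1633, 0.2959, 0.1429, 0.3980], E[r] = 2.3572, γ^t·E[r] = 0.617934, running G = 9.231669
t=7: π = [0.1633, 0.2959, 0.1429, 0.3980], E[r] = 2.3572, γ^t·E[r] = 0.494333, running G = 9.726002
t=8: π = [0.1633, 0.2959, 0.1429, 0.3980], E[r] = 2.3571, γ^t·E[r] = 0.395464, running G = 10.121466

G = 10.1215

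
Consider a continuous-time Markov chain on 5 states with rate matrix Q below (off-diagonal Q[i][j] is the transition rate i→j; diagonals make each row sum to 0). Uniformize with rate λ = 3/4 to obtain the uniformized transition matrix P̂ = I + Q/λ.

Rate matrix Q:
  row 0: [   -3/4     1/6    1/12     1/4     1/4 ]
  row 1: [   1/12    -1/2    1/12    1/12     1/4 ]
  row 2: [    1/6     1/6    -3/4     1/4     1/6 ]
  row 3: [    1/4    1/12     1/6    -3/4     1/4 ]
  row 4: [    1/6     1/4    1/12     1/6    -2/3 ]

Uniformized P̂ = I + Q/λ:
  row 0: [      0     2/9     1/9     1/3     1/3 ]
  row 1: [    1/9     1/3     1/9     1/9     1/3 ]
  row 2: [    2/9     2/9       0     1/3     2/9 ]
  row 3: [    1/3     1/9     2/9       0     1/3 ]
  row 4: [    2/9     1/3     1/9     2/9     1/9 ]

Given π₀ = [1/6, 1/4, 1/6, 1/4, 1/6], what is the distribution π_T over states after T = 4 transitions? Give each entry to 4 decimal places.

t=0: π = [0.1667, 0.2500, 0.1667, 0.2500, 0.1667]
t=1: π = [0.1852, 0.2407, 0.1204, 0.1759, 0.2778]
t=2: π = [0.1739, 0.2603, 0.1173, 0.1903, 0.2582]
t=3: π = [0.1758, 0.2587, 0.1192, 0.1834, 0.2629]
t=4: π = [0.1748, 0.2598, 0.1182, 0.1855, 0.2617]

π = [0.1748, 0.2598, 0.1182, 0.1855, 0.2617]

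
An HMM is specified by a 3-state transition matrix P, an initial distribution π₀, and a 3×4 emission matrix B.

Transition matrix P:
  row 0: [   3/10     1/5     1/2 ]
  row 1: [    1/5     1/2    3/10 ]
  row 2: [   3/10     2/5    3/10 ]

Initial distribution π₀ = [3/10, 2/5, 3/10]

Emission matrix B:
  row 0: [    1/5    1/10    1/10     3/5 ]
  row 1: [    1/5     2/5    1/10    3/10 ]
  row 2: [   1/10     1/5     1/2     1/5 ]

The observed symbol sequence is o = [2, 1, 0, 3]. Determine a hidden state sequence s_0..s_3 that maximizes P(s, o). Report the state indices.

path = [2, 1, 1, 1]

t=0: δ = [3.000e-02, 4.000e-02, 1.500e-01]  (obs o_0=2)
t=1: δ = [4.500e-03, 2.400e-02, 9.000e-03]  ψ = [2, 2, 2]  (obs o_1=1)
t=2: δ = [9.600e-04, 2.400e-03, 7.200e-04]  ψ = [1, 1, 1]  (obs o_2=0)
t=3: δ = [2.880e-04, 3.600e-04, 1.440e-04]  ψ = [1, 1, 1]  (obs o_3=3)
backtrack: best end state = 1; path = [2, 1, 1, 1]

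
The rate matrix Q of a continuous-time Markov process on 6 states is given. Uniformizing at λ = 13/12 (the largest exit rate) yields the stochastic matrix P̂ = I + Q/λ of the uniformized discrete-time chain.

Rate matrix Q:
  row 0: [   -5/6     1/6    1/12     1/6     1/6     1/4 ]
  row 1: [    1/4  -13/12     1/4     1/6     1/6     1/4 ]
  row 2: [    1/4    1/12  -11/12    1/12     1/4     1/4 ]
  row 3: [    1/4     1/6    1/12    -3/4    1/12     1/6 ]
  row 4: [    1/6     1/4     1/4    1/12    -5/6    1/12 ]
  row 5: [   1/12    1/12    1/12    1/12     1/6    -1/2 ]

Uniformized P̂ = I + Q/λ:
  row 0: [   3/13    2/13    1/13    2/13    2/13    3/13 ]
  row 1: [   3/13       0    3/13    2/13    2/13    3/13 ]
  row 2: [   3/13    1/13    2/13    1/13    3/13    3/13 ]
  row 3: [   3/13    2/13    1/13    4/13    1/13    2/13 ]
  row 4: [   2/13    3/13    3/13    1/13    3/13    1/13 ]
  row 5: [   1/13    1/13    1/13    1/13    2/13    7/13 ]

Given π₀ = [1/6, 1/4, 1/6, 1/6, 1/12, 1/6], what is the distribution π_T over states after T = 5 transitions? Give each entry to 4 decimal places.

π = [0.1747, 0.1170, 0.1306, 0.1293, 0.1667, 0.2816]

t=0: π = [0.1667, 0.2500, 0.1667, 0.1667, 0.0833, 0.1667]
t=1: π = [0.1987, 0.0962, 0.1410, 0.1474, 0.1603, 0.2564]
t=2: π = [0.1790, 0.1208, 0.1272, 0.1336, 0.1657, 0.2737]
t=3: π = [0.1759, 0.1172, 0.1308, 0.1308, 0.1661, 0.2792]
t=4: π = [0.1750, 0.1171, 0.1306, 0.1297, 0.1666, 0.2811]
t=5: π = [0.1747, 0.1170, 0.1306, 0.1293, 0.1667, 0.2816]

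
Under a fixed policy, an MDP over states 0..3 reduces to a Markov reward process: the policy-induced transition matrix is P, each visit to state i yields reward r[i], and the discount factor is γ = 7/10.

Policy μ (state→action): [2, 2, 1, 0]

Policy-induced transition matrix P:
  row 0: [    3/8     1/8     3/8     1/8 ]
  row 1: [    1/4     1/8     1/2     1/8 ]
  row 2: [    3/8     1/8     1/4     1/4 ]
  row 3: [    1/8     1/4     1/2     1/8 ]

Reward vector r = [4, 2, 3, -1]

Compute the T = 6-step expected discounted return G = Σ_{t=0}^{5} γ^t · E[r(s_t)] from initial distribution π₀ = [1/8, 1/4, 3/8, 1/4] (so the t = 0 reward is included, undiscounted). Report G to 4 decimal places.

t=0: π = [0.1250, 0.2500, 0.3750, 0.2500], E[r] = 1.8750, γ^t·E[r] = 1.875000, running G = 1.875000
t=1: π = [0.2813, 0.1563, 0.3906, 0.1719], E[r] = 2.4375, γ^t·E[r] = 1.706250, running G = 3.581250
t=2: π = [0.3125, 0.1465, 0.3672, 0.1738], E[r] = 2.4707, γ^t·E[r] = 1.210645, running G = 4.791895
t=3: π = [0.3132, 0.1467, 0.3691, 0.1709], E[r] = 2.4829, γ^t·E[r] = 0.851638, running G = 5.643533
t=4: π = [0.3139, 0.1464, 0.3686, 0.1711], E[r] = 2.4830, γ^t·E[r] = 0.596169, running G = 6.239701
t=5: π = [0.3139, 0.1464, 0.3686, 0.1711], E[r] = 2.4832, γ^t·E[r] = 0.417359, running G = 6.657061

G = 6.6571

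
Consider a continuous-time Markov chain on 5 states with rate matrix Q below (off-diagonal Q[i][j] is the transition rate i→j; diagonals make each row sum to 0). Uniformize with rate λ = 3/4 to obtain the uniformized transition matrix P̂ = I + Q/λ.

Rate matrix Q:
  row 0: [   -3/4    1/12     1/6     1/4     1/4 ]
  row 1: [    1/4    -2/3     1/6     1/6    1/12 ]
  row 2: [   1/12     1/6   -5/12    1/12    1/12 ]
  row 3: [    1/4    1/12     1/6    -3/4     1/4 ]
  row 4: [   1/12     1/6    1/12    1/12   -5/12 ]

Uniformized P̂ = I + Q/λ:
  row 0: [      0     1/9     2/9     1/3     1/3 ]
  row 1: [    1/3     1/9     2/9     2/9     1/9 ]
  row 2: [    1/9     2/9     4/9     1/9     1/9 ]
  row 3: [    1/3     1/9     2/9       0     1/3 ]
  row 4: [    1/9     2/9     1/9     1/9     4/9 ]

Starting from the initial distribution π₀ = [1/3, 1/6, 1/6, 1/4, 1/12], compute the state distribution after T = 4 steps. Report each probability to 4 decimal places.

t=0: π = [0.3333, 0.1667, 0.1667, 0.2500, 0.0833]
t=1: π = [0.1667, 0.1389, 0.2500, 0.1759, 0.2685]
t=2: π = [0.1626, 0.1687, 0.2479, 0.1440, 0.2767]
t=3: π = [0.1626, 0.1694, 0.2466, 0.1500, 0.2715]
t=4: π = [0.1640, 0.1687, 0.2469, 0.1494, 0.2711]

π = [0.1640, 0.1687, 0.2469, 0.1494, 0.2711]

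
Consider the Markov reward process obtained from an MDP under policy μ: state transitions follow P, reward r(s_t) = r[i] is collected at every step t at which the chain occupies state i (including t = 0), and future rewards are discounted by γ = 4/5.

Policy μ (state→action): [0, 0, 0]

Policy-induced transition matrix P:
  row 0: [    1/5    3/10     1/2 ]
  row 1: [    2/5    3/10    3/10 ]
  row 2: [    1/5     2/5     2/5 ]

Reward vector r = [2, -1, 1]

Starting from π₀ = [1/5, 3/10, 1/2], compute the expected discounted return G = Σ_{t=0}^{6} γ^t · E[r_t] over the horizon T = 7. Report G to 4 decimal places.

G = 2.3177

t=0: π = [0.2000, 0.3000, 0.5000], E[r] = 0.6000, γ^t·E[r] = 0.600000, running G = 0.600000
t=1: π = [0.2600, 0.3500, 0.3900], E[r] = 0.5600, γ^t·E[r] = 0.448000, running G = 1.048000
t=2: π = [0.2700, 0.3390, 0.3910], E[r] = 0.5920, γ^t·E[r] = 0.378880, running G = 1.426880
t=3: π = [0.2678, 0.3391, 0.3931], E[r] = 0.5896, γ^t·E[r] = 0.301875, running G = 1.728755
t=4: π = [0.2678, 0.3393, 0.3929], E[r] = 0.5892, γ^t·E[r] = 0.241336, running G = 1.970092
t=5: π = [0.2679, 0.3393, 0.3929], E[r] = 0.5893, γ^t·E[r] = 0.193098, running G = 2.163189
t=6: π = [0.2679, 0.3393, 0.3929], E[r] = 0.5893, γ^t·E[r] = 0.154478, running G = 2.317668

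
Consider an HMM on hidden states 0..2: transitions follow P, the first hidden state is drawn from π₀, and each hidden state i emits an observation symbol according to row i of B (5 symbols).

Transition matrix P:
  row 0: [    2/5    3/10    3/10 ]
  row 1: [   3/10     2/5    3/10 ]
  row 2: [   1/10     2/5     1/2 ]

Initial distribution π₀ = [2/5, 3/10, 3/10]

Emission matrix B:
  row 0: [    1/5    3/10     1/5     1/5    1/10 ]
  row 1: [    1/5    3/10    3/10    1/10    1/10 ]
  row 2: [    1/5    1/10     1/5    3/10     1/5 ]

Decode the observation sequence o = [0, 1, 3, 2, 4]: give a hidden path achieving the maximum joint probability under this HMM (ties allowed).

path = [0, 0, 2, 2, 2]

t=0: δ = [8.000e-02, 6.000e-02, 6.000e-02]  (obs o_0=0)
t=1: δ = [9.600e-03, 7.200e-03, 3.000e-03]  ψ = [0, 0, 2]  (obs o_1=1)
t=2: δ = [7.680e-04, 2.880e-04, 8.640e-04]  ψ = [0, 0, 0]  (obs o_2=3)
t=3: δ = [6.144e-05, 1.037e-04, 8.640e-05]  ψ = [0, 2, 2]  (obs o_3=2)
t=4: δ = [3.110e-06, 4.147e-06, 8.640e-06]  ψ = [1, 1, 2]  (obs o_4=4)
backtrack: best end state = 2; path = [0, 0, 2, 2, 2]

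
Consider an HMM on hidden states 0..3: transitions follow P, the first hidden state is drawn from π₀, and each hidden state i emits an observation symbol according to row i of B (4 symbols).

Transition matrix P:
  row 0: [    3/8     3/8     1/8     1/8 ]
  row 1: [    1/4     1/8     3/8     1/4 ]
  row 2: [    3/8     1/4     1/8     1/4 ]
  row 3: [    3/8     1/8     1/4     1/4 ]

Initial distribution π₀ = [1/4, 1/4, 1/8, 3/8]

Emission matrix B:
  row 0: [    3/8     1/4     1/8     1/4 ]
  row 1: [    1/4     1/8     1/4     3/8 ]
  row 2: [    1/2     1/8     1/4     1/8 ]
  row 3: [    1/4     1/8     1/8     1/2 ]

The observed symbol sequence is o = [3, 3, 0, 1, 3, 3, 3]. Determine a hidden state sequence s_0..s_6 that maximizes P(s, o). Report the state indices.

t=0: δ = [6.250e-02, 9.375e-02, 1.562e-02, 1.875e-01]  (obs o_0=3)
t=1: δ = [1.758e-02, 8.789e-03, 5.859e-03, 2.344e-02]  ψ = [3, 0, 3, 3]  (obs o_1=3)
t=2: δ = [3.296e-03, 1.648e-03, 2.930e-03, 1.465e-03]  ψ = [3, 0, 3, 3]  (obs o_2=0)
t=3: δ = [3.090e-04, 1.545e-04, 7.725e-05, 9.155e-05]  ψ = [0, 0, 1, 2]  (obs o_3=1)
t=4: δ = [2.897e-05, 4.345e-05, 7.242e-06, 1.931e-05]  ψ = [0, 0, 1, 0]  (obs o_4=3)
t=5: δ = [2.716e-06, 4.074e-06, 2.037e-06, 5.431e-06]  ψ = [0, 0, 1, 1]  (obs o_5=3)
t=6: δ = [5.092e-07, 3.819e-07, 1.910e-07, 6.789e-07]  ψ = [3, 0, 1, 3]  (obs o_6=3)
backtrack: best end state = 3; path = [3, 3, 0, 0, 1, 3, 3]

path = [3, 3, 0, 0, 1, 3, 3]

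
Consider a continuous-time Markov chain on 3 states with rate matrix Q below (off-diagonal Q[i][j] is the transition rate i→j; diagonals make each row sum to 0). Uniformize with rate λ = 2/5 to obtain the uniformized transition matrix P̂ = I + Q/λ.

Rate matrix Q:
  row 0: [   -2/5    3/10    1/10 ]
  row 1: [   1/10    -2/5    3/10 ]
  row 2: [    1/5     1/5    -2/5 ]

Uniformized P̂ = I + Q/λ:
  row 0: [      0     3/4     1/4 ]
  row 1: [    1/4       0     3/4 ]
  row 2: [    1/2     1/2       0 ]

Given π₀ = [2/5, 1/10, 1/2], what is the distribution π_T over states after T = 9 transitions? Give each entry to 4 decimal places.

π = [0.2694, 0.3770, 0.3536]

t=0: π = [0.4000, 0.1000, 0.5000]
t=1: π = [0.2750, 0.5500, 0.1750]
t=2: π = [0.2250, 0.2938, 0.4813]
t=3: π = [0.3141, 0.4094, 0.2766]
t=4: π = [0.2406, 0.3738, 0.3855]
t=5: π = [0.2862, 0.3732, 0.3405]
t=6: π = [0.2636, 0.3849, 0.3515]
t=7: π = [0.2720, 0.3734, 0.3546]
t=8: π = [0.2707, 0.3813, 0.3481]
t=9: π = [0.2694, 0.3770, 0.3536]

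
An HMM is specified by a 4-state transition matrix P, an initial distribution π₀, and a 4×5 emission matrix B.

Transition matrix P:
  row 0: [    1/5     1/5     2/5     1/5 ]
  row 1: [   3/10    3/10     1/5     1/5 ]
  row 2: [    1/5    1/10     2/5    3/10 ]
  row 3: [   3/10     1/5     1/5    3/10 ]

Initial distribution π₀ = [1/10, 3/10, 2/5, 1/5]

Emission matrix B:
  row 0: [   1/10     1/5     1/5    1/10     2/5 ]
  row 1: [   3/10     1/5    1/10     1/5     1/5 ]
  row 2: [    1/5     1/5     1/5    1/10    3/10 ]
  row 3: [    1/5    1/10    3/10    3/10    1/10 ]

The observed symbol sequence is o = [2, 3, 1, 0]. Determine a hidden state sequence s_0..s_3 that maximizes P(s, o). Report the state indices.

t=0: δ = [2.000e-02, 3.000e-02, 8.000e-02, 6.000e-02]  (obs o_0=2)
t=1: δ = [1.800e-03, 2.400e-03, 3.200e-03, 7.200e-03]  ψ = [3, 3, 2, 2]  (obs o_1=3)
t=2: δ = [4.320e-04, 2.880e-04, 2.880e-04, 2.160e-04]  ψ = [3, 3, 3, 3]  (obs o_2=1)
t=3: δ = [8.640e-06, 2.592e-05, 3.456e-05, 1.728e-05]  ψ = [0, 0, 0, 0]  (obs o_3=0)
backtrack: best end state = 2; path = [2, 3, 0, 2]

path = [2, 3, 0, 2]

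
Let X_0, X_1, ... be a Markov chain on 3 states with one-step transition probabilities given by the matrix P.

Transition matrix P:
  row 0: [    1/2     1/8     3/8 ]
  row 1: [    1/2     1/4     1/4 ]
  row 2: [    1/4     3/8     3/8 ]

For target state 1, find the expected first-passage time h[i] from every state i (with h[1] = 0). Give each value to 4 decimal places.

h = [4.5714, 0.0000, 3.4286]

First-step conditioning: h[1] = 0; for i ≠ 1, h[i] = 1 + Σ_k P[i][k]·h[k].
  h[0] = 1 + 1/2·h[0] + 3/8·h[2]
  h[2] = 1 + 1/4·h[0] + 3/8·h[2]
Solving the 2×2 linear system over states ≠ 1 gives exactly h = [32/7, 0, 24/7] (h[1] = 0 is the target).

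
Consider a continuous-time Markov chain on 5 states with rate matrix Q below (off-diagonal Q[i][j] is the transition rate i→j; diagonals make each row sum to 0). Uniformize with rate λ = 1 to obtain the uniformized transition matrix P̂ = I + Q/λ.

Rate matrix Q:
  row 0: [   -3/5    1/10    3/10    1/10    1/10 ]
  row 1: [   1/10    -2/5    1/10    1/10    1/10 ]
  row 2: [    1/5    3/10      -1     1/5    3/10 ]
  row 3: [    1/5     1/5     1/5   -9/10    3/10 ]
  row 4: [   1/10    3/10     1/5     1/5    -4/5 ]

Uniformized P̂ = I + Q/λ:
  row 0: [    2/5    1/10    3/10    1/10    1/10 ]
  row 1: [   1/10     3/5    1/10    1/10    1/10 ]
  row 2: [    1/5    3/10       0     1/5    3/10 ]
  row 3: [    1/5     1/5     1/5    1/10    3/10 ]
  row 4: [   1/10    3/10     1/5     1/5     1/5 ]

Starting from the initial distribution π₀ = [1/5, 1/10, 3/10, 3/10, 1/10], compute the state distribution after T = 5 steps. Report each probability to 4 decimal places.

π = [0.1844, 0.3551, 0.1526, 0.1329, 0.1750]

t=0: π = [0.2000, 0.1000, 0.3000, 0.3000, 0.1000]
t=1: π = [0.2200, 0.2600, 0.1500, 0.1400, 0.2300]
t=2: π = [0.1950, 0.3200, 0.1660, 0.1380, 0.1810]
t=3: π = [0.1889, 0.3432, 0.1543, 0.1347, 0.1789]
t=4: π = [0.1856, 0.3517, 0.1537, 0.1333, 0.1757]
t=5: π = [0.1844, 0.3551, 0.1526, 0.1329, 0.1750]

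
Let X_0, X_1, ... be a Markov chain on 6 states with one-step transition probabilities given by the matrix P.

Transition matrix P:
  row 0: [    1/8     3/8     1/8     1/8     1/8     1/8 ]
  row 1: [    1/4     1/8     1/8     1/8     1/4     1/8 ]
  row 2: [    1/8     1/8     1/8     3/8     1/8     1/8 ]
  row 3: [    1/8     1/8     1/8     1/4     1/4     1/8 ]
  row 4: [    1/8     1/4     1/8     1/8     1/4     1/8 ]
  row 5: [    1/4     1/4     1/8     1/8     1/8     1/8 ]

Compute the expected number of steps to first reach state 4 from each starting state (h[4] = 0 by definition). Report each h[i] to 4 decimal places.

First-step conditioning: h[4] = 0; for i ≠ 4, h[i] = 1 + Σ_k P[i][k]·h[k].
  h[0] = 1 + 1/8·h[0] + 3/8·h[1] + 1/8·h[2] + 1/8·h[3] + 1/8·h[5]
  h[1] = 1 + 1/4·h[0] + 1/8·h[1] + 1/8·h[2] + 1/8·h[3] + 1/8·h[5]
  h[2] = 1 + 1/8·h[0] + 1/8·h[1] + 1/8·h[2] + 3/8·h[3] + 1/8·h[5]
  h[3] = 1 + 1/8·h[0] + 1/8·h[1] + 1/8·h[2] + 1/4·h[3] + 1/8·h[5]
  h[5] = 1 + 1/4·h[0] + 1/4·h[1] + 1/8·h[2] + 1/8·h[3] + 1/8·h[5]
Solving the 5×5 linear system over states ≠ 4 gives exactly h = [4480/787, 4032/787, 4464/787, 3968/787, 0, 4536/787] (h[4] = 0 is the target).

h = [5.6925, 5.1233, 5.6722, 5.0419, 0.0000, 5.7637]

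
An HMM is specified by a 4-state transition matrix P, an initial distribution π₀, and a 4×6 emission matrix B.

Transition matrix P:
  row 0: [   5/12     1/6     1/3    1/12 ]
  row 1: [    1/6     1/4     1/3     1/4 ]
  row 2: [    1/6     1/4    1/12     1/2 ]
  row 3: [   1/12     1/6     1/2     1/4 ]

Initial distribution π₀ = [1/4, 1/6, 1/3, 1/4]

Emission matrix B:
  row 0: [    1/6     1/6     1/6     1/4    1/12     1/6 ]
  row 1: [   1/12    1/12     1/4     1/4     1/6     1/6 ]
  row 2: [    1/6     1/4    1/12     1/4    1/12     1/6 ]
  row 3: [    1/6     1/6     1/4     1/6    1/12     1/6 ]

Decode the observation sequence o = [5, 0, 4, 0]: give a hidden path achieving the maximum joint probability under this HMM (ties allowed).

path = [2, 3, 2, 3]

t=0: δ = [4.167e-02, 2.778e-02, 5.556e-02, 4.167e-02]  (obs o_0=5)
t=1: δ = [2.894e-03, 1.157e-03, 3.472e-03, 4.630e-03]  ψ = [0, 2, 3, 2]  (obs o_1=0)
t=2: δ = [1.005e-04, 1.447e-04, 1.929e-04, 1.447e-04]  ψ = [0, 2, 3, 2]  (obs o_2=4)
t=3: δ = [6.977e-06, 4.019e-06, 1.206e-05, 1.608e-05]  ψ = [0, 2, 3, 2]  (obs o_3=0)
backtrack: best end state = 3; path = [2, 3, 2, 3]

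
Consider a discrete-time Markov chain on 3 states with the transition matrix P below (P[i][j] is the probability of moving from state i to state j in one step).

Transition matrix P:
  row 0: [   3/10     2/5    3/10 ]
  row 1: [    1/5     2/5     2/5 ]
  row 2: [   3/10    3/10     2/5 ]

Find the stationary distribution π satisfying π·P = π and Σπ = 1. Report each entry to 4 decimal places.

Balance equations π_j = Σ_i π_i·P[i][j]:
  π_0 = 3/10·π_0 + 1/5·π_1 + 3/10·π_2
  π_1 = 2/5·π_0 + 2/5·π_1 + 3/10·π_2
  normalize: π_0 + π_1 + π_2 = 1
Solving the linear system gives exactly π = [24/91, 33/91, 34/91].

π = [0.2637, 0.3626, 0.3736]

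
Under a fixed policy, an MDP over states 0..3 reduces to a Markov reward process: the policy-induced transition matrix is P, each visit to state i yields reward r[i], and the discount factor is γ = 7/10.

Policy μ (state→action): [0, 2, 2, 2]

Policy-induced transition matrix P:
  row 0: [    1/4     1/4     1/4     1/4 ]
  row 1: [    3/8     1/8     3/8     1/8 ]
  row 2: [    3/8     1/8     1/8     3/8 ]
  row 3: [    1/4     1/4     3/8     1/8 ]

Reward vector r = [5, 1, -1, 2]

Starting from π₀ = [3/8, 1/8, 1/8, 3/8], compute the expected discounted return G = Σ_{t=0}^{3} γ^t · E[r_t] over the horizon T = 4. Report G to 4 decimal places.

G = 5.4577

t=0: π = [0.3750, 0.1250, 0.1250, 0.3750], E[r] = 2.6250, γ^t·E[r] = 2.625000, running G = 2.625000
t=1: π = [0.2813, 0.2188, 0.2969, 0.2031], E[r] = 1.7344, γ^t·E[r] = 1.214063, running G = 3.839063
t=2: π = [0.3145, 0.1855, 0.2656, 0.2344], E[r] = 1.9609, γ^t·E[r] = 0.960859, running G = 4.799922
t=3: π = [0.3064, 0.1936, 0.2693, 0.2307], E[r] = 1.9177, γ^t·E[r] = 0.657780, running G = 5.457701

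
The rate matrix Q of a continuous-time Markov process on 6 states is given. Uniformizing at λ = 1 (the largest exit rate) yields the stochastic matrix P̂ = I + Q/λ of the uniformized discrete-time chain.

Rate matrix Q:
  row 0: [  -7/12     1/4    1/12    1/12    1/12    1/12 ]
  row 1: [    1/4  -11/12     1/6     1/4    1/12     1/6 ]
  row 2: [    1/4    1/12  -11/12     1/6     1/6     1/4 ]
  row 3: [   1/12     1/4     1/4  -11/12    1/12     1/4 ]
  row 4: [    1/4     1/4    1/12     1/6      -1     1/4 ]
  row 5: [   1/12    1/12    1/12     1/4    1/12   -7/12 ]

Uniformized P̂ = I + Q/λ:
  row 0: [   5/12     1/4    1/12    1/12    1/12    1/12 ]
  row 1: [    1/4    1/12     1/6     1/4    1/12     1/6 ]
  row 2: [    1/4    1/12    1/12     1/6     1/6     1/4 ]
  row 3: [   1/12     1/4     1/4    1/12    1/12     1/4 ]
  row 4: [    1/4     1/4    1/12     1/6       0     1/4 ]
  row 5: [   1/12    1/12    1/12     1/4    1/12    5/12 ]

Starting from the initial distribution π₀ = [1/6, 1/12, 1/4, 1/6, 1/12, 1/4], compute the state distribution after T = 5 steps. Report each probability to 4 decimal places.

t=0: π = [0.1667, 0.0833, 0.2500, 0.1667, 0.0833, 0.2500]
t=1: π = [0.2083, 0.1528, 0.1181, 0.1667, 0.0972, 0.2569]
t=2: π = [0.2141, 0.1620, 0.1238, 0.1696, 0.0851, 0.2454]
t=3: π = [0.2165, 0.1615, 0.1251, 0.1686, 0.0866, 0.2417]
t=4: π = [0.2177, 0.1620, 0.1249, 0.1682, 0.0865, 0.2407]
t=5: π = [0.2181, 0.1621, 0.1249, 0.1681, 0.0865, 0.2403]

π = [0.2181, 0.1621, 0.1249, 0.1681, 0.0865, 0.2403]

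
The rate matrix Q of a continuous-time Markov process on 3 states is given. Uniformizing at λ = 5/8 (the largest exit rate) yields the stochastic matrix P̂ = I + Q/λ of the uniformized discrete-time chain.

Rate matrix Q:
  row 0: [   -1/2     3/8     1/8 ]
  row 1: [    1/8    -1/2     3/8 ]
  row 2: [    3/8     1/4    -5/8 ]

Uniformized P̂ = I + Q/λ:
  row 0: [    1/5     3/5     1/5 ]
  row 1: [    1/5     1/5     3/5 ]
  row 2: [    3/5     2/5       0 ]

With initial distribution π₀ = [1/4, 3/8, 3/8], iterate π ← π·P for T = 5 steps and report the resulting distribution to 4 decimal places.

t=0: π = [0.2500, 0.3750, 0.3750]
t=1: π = [0.3500, 0.3750, 0.2750]
t=2: π = [0.3100, 0.3950, 0.2950]
t=3: π = [0.3180, 0.3830, 0.2990]
t=4: π = [0.3196, 0.3870, 0.2934]
t=5: π = [0.3174, 0.3865, 0.2961]

π = [0.3174, 0.3865, 0.2961]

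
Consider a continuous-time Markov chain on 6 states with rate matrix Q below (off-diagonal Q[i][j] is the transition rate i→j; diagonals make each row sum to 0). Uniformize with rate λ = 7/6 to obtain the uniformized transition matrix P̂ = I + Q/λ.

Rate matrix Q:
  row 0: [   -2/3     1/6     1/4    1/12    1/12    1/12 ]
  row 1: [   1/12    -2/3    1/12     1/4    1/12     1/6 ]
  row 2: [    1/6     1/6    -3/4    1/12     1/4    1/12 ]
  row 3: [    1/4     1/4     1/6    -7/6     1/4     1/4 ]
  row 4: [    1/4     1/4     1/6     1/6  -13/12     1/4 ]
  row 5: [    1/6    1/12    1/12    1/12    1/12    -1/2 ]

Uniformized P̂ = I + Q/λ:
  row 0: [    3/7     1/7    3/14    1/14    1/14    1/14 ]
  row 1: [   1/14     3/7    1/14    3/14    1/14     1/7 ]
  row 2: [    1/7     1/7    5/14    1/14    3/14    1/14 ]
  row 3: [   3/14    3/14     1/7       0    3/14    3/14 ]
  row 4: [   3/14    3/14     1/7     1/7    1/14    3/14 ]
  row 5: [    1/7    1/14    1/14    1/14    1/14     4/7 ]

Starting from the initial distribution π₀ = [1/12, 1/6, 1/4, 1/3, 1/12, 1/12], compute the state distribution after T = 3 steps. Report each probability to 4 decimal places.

π = [0.1997, 0.2024, 0.1627, 0.1012, 0.1107, 0.2232]

t=0: π = [0.0833, 0.1667, 0.2500, 0.3333, 0.0833, 0.0833]
t=1: π = [0.1845, 0.2143, 0.1845, 0.0774, 0.1548, 0.1845]
t=2: π = [0.1969, 0.2075, 0.1671, 0.1076, 0.1088, 0.2122]
t=3: π = [0.1997, 0.2024, 0.1627, 0.1012, 0.1107, 0.2232]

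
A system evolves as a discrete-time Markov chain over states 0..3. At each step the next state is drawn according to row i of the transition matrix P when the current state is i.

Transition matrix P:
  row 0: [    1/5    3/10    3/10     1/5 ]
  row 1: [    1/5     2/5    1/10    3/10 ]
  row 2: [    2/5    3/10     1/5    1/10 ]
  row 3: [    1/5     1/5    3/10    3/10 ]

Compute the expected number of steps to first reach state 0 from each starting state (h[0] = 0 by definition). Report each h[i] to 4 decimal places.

h = [0.0000, 4.2727, 3.3636, 4.0909]

First-step conditioning: h[0] = 0; for i ≠ 0, h[i] = 1 + Σ_k P[i][k]·h[k].
  h[1] = 1 + 2/5·h[1] + 1/10·h[2] + 3/10·h[3]
  h[2] = 1 + 3/10·h[1] + 1/5·h[2] + 1/10·h[3]
  h[3] = 1 + 1/5·h[1] + 3/10·h[2] + 3/10·h[3]
Solving the 3×3 linear system over states ≠ 0 gives exactly h = [0, 47/11, 37/11, 45/11] (h[0] = 0 is the target).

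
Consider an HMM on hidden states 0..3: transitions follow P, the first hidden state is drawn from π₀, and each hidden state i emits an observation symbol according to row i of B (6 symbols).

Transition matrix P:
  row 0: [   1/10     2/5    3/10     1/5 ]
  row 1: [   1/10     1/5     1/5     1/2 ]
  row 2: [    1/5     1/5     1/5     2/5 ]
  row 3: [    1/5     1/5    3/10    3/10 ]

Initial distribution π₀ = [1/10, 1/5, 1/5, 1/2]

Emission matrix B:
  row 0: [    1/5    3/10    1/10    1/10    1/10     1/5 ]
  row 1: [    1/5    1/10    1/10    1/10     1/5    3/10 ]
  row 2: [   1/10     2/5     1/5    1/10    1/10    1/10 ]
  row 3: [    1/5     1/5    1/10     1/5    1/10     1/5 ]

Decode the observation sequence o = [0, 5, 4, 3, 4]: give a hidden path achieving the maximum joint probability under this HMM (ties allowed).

t=0: δ = [2.000e-02, 4.000e-02, 2.000e-02, 1.000e-01]  (obs o_0=0)
t=1: δ = [4.000e-03, 6.000e-03, 3.000e-03, 6.000e-03]  ψ = [3, 3, 3, 3]  (obs o_1=5)
t=2: δ = [1.200e-04, 3.200e-04, 1.800e-04, 3.000e-04]  ψ = [3, 0, 3, 1]  (obs o_2=4)
t=3: δ = [6.000e-06, 6.400e-06, 9.000e-06, 3.200e-05]  ψ = [3, 1, 3, 1]  (obs o_3=3)
t=4: δ = [6.400e-07, 1.280e-06, 9.600e-07, 9.600e-07]  ψ = [3, 3, 3, 3]  (obs o_4=4)
backtrack: best end state = 1; path = [3, 0, 1, 3, 1]

path = [3, 0, 1, 3, 1]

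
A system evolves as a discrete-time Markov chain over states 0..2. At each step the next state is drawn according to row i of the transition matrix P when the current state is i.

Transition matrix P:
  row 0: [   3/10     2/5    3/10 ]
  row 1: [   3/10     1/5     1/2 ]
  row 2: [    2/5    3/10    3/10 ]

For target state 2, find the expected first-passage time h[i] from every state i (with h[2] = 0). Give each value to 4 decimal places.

h = [2.7273, 2.2727, 0.0000]

First-step conditioning: h[2] = 0; for i ≠ 2, h[i] = 1 + Σ_k P[i][k]·h[k].
  h[0] = 1 + 3/10·h[0] + 2/5·h[1]
  h[1] = 1 + 3/10·h[0] + 1/5·h[1]
Solving the 2×2 linear system over states ≠ 2 gives exactly h = [30/11, 25/11, 0] (h[2] = 0 is the target).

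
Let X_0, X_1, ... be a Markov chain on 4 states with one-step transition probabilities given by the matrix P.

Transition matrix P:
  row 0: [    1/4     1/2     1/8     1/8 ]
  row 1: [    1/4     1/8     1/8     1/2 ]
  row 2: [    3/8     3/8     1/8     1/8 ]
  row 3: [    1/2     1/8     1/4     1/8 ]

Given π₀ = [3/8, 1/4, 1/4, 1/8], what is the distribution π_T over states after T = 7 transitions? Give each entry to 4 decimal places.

π = [0.3273, 0.2863, 0.1540, 0.2323]

t=0: π = [0.3750, 0.2500, 0.2500, 0.1250]
t=1: π = [0.3125, 0.3281, 0.1406, 0.2188]
t=2: π = [0.3223, 0.2773, 0.1523, 0.2480]
t=3: π = [0.3311, 0.2839, 0.1560, 0.2290]
t=4: π = [0.3268, 0.2881, 0.1536, 0.2315]
t=5: π = [0.3271, 0.2859, 0.1539, 0.2331]
t=6: π = [0.3275, 0.2861, 0.1541, 0.2322]
t=7: π = [0.3273, 0.2863, 0.1540, 0.2323]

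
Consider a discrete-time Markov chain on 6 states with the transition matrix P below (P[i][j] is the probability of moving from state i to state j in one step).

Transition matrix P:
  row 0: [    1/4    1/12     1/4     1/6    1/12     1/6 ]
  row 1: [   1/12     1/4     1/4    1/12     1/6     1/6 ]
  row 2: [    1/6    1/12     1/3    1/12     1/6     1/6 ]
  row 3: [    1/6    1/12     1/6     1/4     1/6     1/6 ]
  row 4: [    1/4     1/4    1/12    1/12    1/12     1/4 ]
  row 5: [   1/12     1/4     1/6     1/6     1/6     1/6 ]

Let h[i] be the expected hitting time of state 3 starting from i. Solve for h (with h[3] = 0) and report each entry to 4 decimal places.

h = [8.1383, 9.0224, 8.9421, 0.0000, 8.8415, 8.2773]

First-step conditioning: h[3] = 0; for i ≠ 3, h[i] = 1 + Σ_k P[i][k]·h[k].
  h[0] = 1 + 1/4·h[0] + 1/12·h[1] + 1/4·h[2] + 1/12·h[4] + 1/6·h[5]
  h[1] = 1 + 1/12·h[0] + 1/4·h[1] + 1/4·h[2] + 1/6·h[4] + 1/6·h[5]
  h[2] = 1 + 1/6·h[0] + 1/12·h[1] + 1/3·h[2] + 1/6·h[4] + 1/6·h[5]
  h[4] = 1 + 1/4·h[0] + 1/4·h[1] + 1/12·h[2] + 1/12·h[4] + 1/4·h[5]
  h[5] = 1 + 1/12·h[0] + 1/4·h[1] + 1/6·h[2] + 1/6·h[4] + 1/6·h[5]
Solving the 5×5 linear system over states ≠ 3 gives exactly h = [188328/23141, 208788/23141, 206928/23141, 0, 204600/23141, 191544/23141] (h[3] = 0 is the target).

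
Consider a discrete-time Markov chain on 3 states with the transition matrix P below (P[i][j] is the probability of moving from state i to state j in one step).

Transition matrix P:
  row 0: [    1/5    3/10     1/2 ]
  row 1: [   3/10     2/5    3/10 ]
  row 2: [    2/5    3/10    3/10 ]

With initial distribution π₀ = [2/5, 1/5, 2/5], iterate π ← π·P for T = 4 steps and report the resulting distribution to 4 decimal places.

t=0: π = [0.4000, 0.2000, 0.4000]
t=1: π = [0.3000, 0.3200, 0.3800]
t=2: π = [0.3080, 0.3320, 0.3600]
t=3: π = [0.3052, 0.3332, 0.3616]
t=4: π = [0.3056, 0.3333, 0.3610]

π = [0.3056, 0.3333, 0.3610]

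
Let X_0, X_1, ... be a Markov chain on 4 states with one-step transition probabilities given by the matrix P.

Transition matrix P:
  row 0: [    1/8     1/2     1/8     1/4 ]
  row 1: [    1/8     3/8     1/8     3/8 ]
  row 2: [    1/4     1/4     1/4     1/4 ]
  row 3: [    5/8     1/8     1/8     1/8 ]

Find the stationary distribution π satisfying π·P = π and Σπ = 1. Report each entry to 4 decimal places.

Balance equations π_j = Σ_i π_i·P[i][j]:
  π_0 = 1/8·π_0 + 1/8·π_1 + 1/4·π_2 + 5/8·π_3
  π_1 = 1/2·π_0 + 3/8·π_1 + 1/4·π_2 + 1/8·π_3
  π_2 = 1/8·π_0 + 1/8·π_1 + 1/4·π_2 + 1/8·π_3
  normalize: π_0 + π_1 + π_2 + π_3 = 1
Solving the linear system gives exactly π = [40/147, 16/49, 1/7, 38/147].

π = [0.2721, 0.3265, 0.1429, 0.2585]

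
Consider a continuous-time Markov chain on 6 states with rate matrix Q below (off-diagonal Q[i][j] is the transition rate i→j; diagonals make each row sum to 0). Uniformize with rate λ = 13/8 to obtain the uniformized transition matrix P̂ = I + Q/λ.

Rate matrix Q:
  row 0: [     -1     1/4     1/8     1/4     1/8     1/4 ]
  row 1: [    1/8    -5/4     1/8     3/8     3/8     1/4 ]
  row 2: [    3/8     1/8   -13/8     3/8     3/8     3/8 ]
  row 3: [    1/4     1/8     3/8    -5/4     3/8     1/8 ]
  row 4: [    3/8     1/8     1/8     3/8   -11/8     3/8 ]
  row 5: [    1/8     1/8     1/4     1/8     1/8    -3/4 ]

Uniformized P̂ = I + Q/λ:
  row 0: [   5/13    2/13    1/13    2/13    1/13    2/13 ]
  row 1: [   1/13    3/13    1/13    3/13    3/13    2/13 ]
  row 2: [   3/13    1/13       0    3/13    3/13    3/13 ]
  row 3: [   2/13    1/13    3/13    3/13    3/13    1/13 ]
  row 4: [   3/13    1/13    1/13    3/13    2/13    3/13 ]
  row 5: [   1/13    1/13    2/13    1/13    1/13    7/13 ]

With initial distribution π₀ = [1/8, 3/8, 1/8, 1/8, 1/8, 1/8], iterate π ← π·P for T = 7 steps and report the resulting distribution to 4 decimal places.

t=0: π = [0.1250, 0.3750, 0.1250, 0.1250, 0.1250, 0.1250]
t=1: π = [0.1635, 0.1442, 0.0962, 0.2019, 0.1827, 0.2115]
t=2: π = [0.1857, 0.1117, 0.1169, 0.1857, 0.1590, 0.2411]
t=3: π = [0.1908, 0.1084, 0.1150, 0.1794, 0.1529, 0.2535]
t=4: π = [0.1906, 0.1083, 0.1152, 0.1771, 0.1507, 0.2582]
t=5: π = [0.1901, 0.1082, 0.1152, 0.1764, 0.1501, 0.2600]
t=6: π = [0.1898, 0.1082, 0.1152, 0.1762, 0.1500, 0.2607]
t=7: π = [0.1897, 0.1082, 0.1152, 0.1761, 0.1499, 0.2610]

π = [0.1897, 0.1082, 0.1152, 0.1761, 0.1499, 0.2610]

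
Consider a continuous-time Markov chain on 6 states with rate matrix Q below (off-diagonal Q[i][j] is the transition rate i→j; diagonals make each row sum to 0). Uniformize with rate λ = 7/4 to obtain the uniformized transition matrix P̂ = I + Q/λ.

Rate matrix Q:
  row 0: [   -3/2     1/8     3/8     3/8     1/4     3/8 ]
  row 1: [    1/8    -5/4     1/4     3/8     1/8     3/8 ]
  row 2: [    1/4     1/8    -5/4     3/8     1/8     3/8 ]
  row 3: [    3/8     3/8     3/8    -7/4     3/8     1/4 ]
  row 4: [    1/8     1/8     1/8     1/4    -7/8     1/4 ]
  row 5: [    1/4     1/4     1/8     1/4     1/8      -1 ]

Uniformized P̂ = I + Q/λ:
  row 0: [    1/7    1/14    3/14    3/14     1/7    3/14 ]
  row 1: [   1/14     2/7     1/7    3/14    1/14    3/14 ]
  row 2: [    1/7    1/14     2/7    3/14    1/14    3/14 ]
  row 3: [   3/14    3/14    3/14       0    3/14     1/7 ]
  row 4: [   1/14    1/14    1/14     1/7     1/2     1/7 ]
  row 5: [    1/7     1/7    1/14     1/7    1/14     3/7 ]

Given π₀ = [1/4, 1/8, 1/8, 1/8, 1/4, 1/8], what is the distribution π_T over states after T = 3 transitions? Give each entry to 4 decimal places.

π = [0.1298, 0.1387, 0.1544, 0.1517, 0.1857, 0.2397]

t=0: π = [0.2500, 0.1250, 0.1250, 0.1250, 0.2500, 0.1250]
t=1: π = [0.1250, 0.1250, 0.1607, 0.1607, 0.2143, 0.2143]
t=2: π = [0.1301, 0.1365, 0.1556, 0.1492, 0.1952, 0.2334]
t=3: π = [0.1298, 0.1387, 0.1544, 0.1517, 0.1857, 0.2397]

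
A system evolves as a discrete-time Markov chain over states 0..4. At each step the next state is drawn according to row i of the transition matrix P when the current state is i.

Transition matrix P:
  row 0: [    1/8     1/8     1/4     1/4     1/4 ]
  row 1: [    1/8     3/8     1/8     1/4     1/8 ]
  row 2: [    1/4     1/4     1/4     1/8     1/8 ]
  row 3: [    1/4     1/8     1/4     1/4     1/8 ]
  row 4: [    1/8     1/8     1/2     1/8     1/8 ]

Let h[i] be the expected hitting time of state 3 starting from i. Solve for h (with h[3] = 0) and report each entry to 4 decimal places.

First-step conditioning: h[3] = 0; for i ≠ 3, h[i] = 1 + Σ_k P[i][k]·h[k].
  h[0] = 1 + 1/8·h[0] + 1/8·h[1] + 1/4·h[2] + 1/4·h[4]
  h[1] = 1 + 1/8·h[0] + 3/8·h[1] + 1/8·h[2] + 1/8·h[4]
  h[2] = 1 + 1/4·h[0] + 1/4·h[1] + 1/4·h[2] + 1/8·h[4]
  h[4] = 1 + 1/8·h[0] + 1/8·h[1] + 1/2·h[2] + 1/8·h[4]
Solving the 4×4 linear system over states ≠ 3 gives exactly h = [455/89, 437/89, 502/89, 0, 516/89] (h[3] = 0 is the target).

h = [5.1124, 4.9101, 5.6404, 0.0000, 5.7978]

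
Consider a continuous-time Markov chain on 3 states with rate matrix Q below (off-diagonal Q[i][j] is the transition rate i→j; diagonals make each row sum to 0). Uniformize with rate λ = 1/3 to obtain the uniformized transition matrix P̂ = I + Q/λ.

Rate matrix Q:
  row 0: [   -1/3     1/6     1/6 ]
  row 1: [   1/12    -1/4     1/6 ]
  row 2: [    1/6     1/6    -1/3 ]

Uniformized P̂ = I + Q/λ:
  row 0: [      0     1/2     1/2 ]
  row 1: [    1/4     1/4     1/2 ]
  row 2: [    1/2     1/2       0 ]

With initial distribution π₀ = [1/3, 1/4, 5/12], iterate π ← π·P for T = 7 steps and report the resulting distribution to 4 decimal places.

π = [0.2673, 0.4000, 0.3327]

t=0: π = [0.3333, 0.2500, 0.4167]
t=1: π = [0.2708, 0.4375, 0.2917]
t=2: π = [0.2552, 0.3906, 0.3542]
t=3: π = [0.2747, 0.4023, 0.3229]
t=4: π = [0.2620, 0.3994, 0.3385]
t=5: π = [0.2691, 0.4001, 0.3307]
t=6: π = [0.2654, 0.4000, 0.3346]
t=7: π = [0.2673, 0.4000, 0.3327]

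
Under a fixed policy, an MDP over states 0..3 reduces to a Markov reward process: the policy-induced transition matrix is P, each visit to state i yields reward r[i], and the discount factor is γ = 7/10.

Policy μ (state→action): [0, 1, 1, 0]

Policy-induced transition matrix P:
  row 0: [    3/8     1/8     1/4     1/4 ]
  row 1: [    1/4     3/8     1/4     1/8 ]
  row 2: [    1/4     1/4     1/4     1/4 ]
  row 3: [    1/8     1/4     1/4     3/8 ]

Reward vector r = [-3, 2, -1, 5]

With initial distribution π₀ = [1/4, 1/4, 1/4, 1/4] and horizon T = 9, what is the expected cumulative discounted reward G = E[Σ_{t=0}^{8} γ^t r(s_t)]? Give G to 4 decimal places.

t=0: π = [0.2500, 0.2500, 0.2500, 0.2500], E[r] = 0.7500, γ^t·E[r] = 0.750000, running G = 0.750000
t=1: π = [0.2500, 0.2500, 0.2500, 0.2500], E[r] = 0.7500, γ^t·E[r] = 0.525000, running G = 1.275000
t=2: π = [0.2500, 0.2500, 0.2500, 0.2500], E[r] = 0.7500, γ^t·E[r] = 0.367500, running G = 1.642500
t=3: π = [0.2500, 0.2500, 0.2500, 0.2500], E[r] = 0.7500, γ^t·E[r] = 0.257250, running G = 1.899750
t=4: π = [0.2500, 0.2500, 0.2500, 0.2500], E[r] = 0.7500, γ^t·E[r] = 0.180075, running G = 2.079825
t=5: π = [0.2500, 0.2500, 0.2500, 0.2500], E[r] = 0.7500, γ^t·E[r] = 0.126053, running G = 2.205878
t=6: π = [0.2500, 0.2500, 0.2500, 0.2500], E[r] = 0.7500, γ^t·E[r] = 0.088237, running G = 2.294114
t=7: π = [0.2500, 0.2500, 0.2500, 0.2500], E[r] = 0.7500, γ^t·E[r] = 0.061766, running G = 2.355880
t=8: π = [0.2500, 0.2500, 0.2500, 0.2500], E[r] = 0.7500, γ^t·E[r] = 0.043236, running G = 2.399116

G = 2.3991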